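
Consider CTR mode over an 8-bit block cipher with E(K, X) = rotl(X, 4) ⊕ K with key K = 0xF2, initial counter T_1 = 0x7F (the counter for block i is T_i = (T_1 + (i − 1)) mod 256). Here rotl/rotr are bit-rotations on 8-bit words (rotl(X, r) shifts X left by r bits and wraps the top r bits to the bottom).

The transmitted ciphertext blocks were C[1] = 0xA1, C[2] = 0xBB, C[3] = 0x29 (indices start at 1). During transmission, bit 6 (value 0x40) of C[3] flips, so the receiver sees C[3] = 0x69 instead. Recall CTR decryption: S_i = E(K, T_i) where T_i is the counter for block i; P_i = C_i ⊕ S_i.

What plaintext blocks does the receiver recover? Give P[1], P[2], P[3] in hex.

Only C[3] changed, to 0x69. In CTR, a change in C_i flips the same bit in P_i only; the keystream is unaffected. Decrypting the received ciphertext:
P[1]: T = 0x7F, S = E(K, T) = 0x05; 0xA1 ⊕ 0x05 = 0xA4.
P[2]: T = 0x80, S = E(K, T) = 0xFA; 0xBB ⊕ 0xFA = 0x41.
P[3]: T = 0x81, S = E(K, T) = 0xEA; 0x69 ⊕ 0xEA = 0x83.
Blocks that differ from the original plaintext: P[3].

P[1] = 0xA4, P[2] = 0x41, P[3] = 0x83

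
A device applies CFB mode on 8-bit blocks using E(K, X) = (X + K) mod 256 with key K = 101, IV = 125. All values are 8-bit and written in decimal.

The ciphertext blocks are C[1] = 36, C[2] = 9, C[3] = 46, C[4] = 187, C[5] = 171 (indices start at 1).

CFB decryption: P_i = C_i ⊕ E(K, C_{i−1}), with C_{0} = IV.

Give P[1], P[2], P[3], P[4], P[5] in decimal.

P[1]: E(K, 125) = 226; 36 ⊕ 226 = 198.
P[2]: E(K, 36) = 137; 9 ⊕ 137 = 128.
P[3]: E(K, 9) = 110; 46 ⊕ 110 = 64.
P[4]: E(K, 46) = 147; 187 ⊕ 147 = 40.
P[5]: E(K, 187) = 32; 171 ⊕ 32 = 139.

P[1] = 198, P[2] = 128, P[3] = 64, P[4] = 40, P[5] = 139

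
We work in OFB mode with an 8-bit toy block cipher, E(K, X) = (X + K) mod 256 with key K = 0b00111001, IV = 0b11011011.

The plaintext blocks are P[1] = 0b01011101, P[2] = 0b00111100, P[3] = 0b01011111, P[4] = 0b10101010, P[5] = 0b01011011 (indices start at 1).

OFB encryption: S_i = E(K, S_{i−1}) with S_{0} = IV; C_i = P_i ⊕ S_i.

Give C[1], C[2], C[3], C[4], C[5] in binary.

C[1] = 0b01001001, C[2] = 0b01110001, C[3] = 0b11011001, C[4] = 0b00010101, C[5] = 0b10100011

C[1]: S = E(K, 0b11011011) = 0b00010100; 0b01011101 ⊕ 0b00010100 = 0b01001001.
C[2]: S = E(K, 0b00010100) = 0b01001101; 0b00111100 ⊕ 0b01001101 = 0b01110001.
C[3]: S = E(K, 0b01001101) = 0b10000110; 0b01011111 ⊕ 0b10000110 = 0b11011001.
C[4]: S = E(K, 0b10000110) = 0b10111111; 0b10101010 ⊕ 0b10111111 = 0b00010101.
C[5]: S = E(K, 0b10111111) = 0b11111000; 0b01011011 ⊕ 0b11111000 = 0b10100011.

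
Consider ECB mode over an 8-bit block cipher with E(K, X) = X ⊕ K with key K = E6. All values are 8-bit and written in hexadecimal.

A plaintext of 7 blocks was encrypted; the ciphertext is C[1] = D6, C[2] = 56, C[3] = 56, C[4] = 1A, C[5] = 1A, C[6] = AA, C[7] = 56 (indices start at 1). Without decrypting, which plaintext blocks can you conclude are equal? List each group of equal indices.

P[2] = P[3] = P[7]; P[4] = P[5]

ECB encrypts each block independently with the same key, so equal ciphertext blocks imply equal plaintext blocks.
C[2] = C[3] = C[7] = 56, so P[2] = P[3] = P[7].
C[4] = C[5] = 1A, so P[4] = P[5].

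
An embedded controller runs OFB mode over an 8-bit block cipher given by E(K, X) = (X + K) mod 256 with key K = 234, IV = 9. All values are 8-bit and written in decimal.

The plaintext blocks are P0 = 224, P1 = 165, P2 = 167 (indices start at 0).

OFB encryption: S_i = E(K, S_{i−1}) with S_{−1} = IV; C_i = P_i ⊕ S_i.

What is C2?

C0: S = E(K, 9) = 243; 224 ⊕ 243 = 19.
C1: S = E(K, 243) = 221; 165 ⊕ 221 = 120.
C2: S = E(K, 221) = 199; 167 ⊕ 199 = 96.

C2 = 96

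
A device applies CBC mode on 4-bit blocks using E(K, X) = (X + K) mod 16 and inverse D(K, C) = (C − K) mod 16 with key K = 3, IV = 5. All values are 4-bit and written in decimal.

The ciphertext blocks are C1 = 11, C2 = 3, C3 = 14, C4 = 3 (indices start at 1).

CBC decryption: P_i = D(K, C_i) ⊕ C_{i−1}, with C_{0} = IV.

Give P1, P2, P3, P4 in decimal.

P1: D(K, 11) = 8; 8 ⊕ 5 = 13.
P2: D(K, 3) = 0; 0 ⊕ 11 = 11.
P3: D(K, 14) = 11; 11 ⊕ 3 = 8.
P4: D(K, 3) = 0; 0 ⊕ 14 = 14.

P1 = 13, P2 = 11, P3 = 8, P4 = 14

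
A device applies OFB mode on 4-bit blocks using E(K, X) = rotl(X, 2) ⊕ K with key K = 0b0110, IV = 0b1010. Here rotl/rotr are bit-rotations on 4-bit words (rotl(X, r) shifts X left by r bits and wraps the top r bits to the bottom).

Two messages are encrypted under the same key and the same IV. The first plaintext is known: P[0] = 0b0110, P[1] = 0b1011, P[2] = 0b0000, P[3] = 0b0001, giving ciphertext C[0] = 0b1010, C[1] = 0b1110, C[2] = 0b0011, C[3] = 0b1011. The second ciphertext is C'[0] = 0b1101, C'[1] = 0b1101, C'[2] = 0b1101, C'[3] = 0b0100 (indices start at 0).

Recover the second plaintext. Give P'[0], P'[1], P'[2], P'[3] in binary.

In OFB with a reused IV, both messages share the same keystream S_i, so C_i ⊕ C'_i = P_i ⊕ P'_i and thus P'_i = P_i ⊕ C_i ⊕ C'_i.
P'[0]: 0b0110 ⊕ 0b1010 ⊕ 0b1101 = 0b0001.
P'[1]: 0b1011 ⊕ 0b1110 ⊕ 0b1101 = 0b1000.
P'[2]: 0b0000 ⊕ 0b0011 ⊕ 0b1101 = 0b1110.
P'[3]: 0b0001 ⊕ 0b1011 ⊕ 0b0100 = 0b1110.

P'[0] = 0b0001, P'[1] = 0b1000, P'[2] = 0b1110, P'[3] = 0b1110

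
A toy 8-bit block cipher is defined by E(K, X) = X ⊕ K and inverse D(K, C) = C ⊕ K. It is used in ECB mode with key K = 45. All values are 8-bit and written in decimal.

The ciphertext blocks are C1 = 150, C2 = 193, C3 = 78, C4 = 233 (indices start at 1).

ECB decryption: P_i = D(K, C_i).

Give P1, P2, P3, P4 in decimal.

P1: D(K, 150) = 187.
P2: D(K, 193) = 236.
P3: D(K, 78) = 99.
P4: D(K, 233) = 196.

P1 = 187, P2 = 236, P3 = 99, P4 = 196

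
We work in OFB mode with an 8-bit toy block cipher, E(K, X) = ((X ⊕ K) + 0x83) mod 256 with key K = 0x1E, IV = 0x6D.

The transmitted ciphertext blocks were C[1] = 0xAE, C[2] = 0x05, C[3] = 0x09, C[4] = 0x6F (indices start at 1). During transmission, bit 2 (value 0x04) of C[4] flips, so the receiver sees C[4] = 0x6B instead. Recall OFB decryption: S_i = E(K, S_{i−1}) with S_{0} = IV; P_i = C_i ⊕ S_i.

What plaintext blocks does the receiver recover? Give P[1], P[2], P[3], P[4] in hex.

P[1] = 0x58, P[2] = 0x6E, P[3] = 0xF1, P[4] = 0x02

Only C[4] changed, to 0x6B. In OFB, a change in C_i flips the same bit in P_i only; the keystream is unaffected. Decrypting the received ciphertext:
P[1]: S = E(K, 0x6D) = 0xF6; 0xAE ⊕ 0xF6 = 0x58.
P[2]: S = E(K, 0xF6) = 0x6B; 0x05 ⊕ 0x6B = 0x6E.
P[3]: S = E(K, 0x6B) = 0xF8; 0x09 ⊕ 0xF8 = 0xF1.
P[4]: S = E(K, 0xF8) = 0x69; 0x6B ⊕ 0x69 = 0x02.
Blocks that differ from the original plaintext: P[4].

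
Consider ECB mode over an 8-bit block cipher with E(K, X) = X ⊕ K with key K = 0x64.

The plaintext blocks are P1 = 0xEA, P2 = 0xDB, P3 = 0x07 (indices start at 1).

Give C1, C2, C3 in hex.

C1 = 0x8E, C2 = 0xBF, C3 = 0x63

ECB encryption: C_i = E(K, P_i).
C1: E(K, 0xEA) = 0x8E.
C2: E(K, 0xDB) = 0xBF.
C3: E(K, 0x07) = 0x63.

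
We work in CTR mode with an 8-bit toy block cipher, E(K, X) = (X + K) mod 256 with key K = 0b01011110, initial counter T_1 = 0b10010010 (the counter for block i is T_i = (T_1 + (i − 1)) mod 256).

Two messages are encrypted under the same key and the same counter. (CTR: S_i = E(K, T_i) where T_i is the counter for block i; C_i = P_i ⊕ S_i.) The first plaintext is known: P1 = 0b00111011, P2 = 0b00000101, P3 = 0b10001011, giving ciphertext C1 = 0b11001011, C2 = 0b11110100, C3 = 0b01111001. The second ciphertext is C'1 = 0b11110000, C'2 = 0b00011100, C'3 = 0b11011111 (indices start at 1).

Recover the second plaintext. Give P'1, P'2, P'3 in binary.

P'1 = 0b00000000, P'2 = 0b11101101, P'3 = 0b00101101

In CTR with a reused counter, both messages share the same keystream S_i, so C_i ⊕ C'_i = P_i ⊕ P'_i and thus P'_i = P_i ⊕ C_i ⊕ C'_i.
P'1: 0b00111011 ⊕ 0b11001011 ⊕ 0b11110000 = 0b00000000.
P'2: 0b00000101 ⊕ 0b11110100 ⊕ 0b00011100 = 0b11101101.
P'3: 0b10001011 ⊕ 0b01111001 ⊕ 0b11011111 = 0b00101101.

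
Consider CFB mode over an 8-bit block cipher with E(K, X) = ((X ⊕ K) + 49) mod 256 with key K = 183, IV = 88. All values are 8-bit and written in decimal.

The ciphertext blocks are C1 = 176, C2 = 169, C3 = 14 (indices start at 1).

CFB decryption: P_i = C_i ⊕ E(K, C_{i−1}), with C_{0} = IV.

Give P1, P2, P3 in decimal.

P1 = 144, P2 = 145, P3 = 65

P1: E(K, 88) = 32; 176 ⊕ 32 = 144.
P2: E(K, 176) = 56; 169 ⊕ 56 = 145.
P3: E(K, 169) = 79; 14 ⊕ 79 = 65.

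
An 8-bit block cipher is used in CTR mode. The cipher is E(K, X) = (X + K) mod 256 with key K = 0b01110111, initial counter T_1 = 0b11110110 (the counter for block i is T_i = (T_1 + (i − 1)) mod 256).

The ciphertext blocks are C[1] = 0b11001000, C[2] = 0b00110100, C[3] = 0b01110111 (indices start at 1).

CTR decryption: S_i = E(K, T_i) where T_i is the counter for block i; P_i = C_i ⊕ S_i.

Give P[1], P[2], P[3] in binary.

P[1]: T = 0b11110110, S = E(K, T) = 0b01101101; 0b11001000 ⊕ 0b01101101 = 0b10100101.
P[2]: T = 0b11110111, S = E(K, T) = 0b01101110; 0b00110100 ⊕ 0b01101110 = 0b01011010.
P[3]: T = 0b11111000, S = E(K, T) = 0b01101111; 0b01110111 ⊕ 0b01101111 = 0b00011000.

P[1] = 0b10100101, P[2] = 0b01011010, P[3] = 0b00011000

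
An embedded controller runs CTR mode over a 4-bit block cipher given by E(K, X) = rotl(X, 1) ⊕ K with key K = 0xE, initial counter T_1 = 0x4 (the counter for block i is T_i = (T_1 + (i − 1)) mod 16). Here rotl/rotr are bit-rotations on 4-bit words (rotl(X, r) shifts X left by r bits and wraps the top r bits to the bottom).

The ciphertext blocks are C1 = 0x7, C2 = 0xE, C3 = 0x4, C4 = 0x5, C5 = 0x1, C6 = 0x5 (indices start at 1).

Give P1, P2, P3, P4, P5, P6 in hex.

P1 = 0x1, P2 = 0xA, P3 = 0x6, P4 = 0x5, P5 = 0xE, P6 = 0x8

CTR decryption: S_i = E(K, T_i) where T_i is the counter for block i; P_i = C_i ⊕ S_i.
P1: T = 0x4, S = E(K, T) = 0x6; 0x7 ⊕ 0x6 = 0x1.
P2: T = 0x5, S = E(K, T) = 0x4; 0xE ⊕ 0x4 = 0xA.
P3: T = 0x6, S = E(K, T) = 0x2; 0x4 ⊕ 0x2 = 0x6.
P4: T = 0x7, S = E(K, T) = 0x0; 0x5 ⊕ 0x0 = 0x5.
P5: T = 0x8, S = E(K, T) = 0xF; 0x1 ⊕ 0xF = 0xE.
P6: T = 0x9, S = E(K, T) = 0xD; 0x5 ⊕ 0xD = 0x8.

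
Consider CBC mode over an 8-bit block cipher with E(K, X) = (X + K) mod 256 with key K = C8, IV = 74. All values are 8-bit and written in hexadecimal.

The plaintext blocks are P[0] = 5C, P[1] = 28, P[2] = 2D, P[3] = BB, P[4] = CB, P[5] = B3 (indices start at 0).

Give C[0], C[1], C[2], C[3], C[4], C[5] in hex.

CBC encryption: C_i = E(K, P_i ⊕ C_{i−1}), with C_{−1} = IV.
C[0]: P[0] ⊕ 74 = 28; E(K, 28) = F0.
C[1]: P[1] ⊕ F0 = D8; E(K, D8) = A0.
C[2]: P[2] ⊕ A0 = 8D; E(K, 8D) = 55.
C[3]: P[3] ⊕ 55 = EE; E(K, EE) = B6.
C[4]: P[4] ⊕ B6 = 7D; E(K, 7D) = 45.
C[5]: P[5] ⊕ 45 = F6; E(K, F6) = BE.

C[0] = F0, C[1] = A0, C[2] = 55, C[3] = B6, C[4] = 45, C[5] = BE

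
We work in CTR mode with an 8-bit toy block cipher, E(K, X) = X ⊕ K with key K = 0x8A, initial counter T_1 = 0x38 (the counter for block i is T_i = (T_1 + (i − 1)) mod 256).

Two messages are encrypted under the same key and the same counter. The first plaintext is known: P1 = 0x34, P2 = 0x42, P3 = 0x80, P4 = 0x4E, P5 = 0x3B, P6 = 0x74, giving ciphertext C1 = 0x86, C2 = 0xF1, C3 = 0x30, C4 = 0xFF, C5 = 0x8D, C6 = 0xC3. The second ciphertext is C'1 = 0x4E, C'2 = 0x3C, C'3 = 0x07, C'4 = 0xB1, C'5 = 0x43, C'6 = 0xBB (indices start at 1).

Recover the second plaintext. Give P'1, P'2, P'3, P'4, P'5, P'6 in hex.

P'1 = 0xFC, P'2 = 0x8F, P'3 = 0xB7, P'4 = 0x00, P'5 = 0xF5, P'6 = 0x0C

In CTR with a reused counter, both messages share the same keystream S_i, so C_i ⊕ C'_i = P_i ⊕ P'_i and thus P'_i = P_i ⊕ C_i ⊕ C'_i.
P'1: 0x34 ⊕ 0x86 ⊕ 0x4E = 0xFC.
P'2: 0x42 ⊕ 0xF1 ⊕ 0x3C = 0x8F.
P'3: 0x80 ⊕ 0x30 ⊕ 0x07 = 0xB7.
P'4: 0x4E ⊕ 0xFF ⊕ 0xB1 = 0x00.
P'5: 0x3B ⊕ 0x8D ⊕ 0x43 = 0xF5.
P'6: 0x74 ⊕ 0xC3 ⊕ 0xBB = 0x0C.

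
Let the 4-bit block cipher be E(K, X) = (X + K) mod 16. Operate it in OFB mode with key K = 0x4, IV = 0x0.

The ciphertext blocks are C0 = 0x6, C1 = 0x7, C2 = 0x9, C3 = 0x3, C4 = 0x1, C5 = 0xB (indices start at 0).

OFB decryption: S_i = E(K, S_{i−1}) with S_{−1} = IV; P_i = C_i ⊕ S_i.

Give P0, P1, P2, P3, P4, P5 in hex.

P0: S = E(K, 0x0) = 0x4; 0x6 ⊕ 0x4 = 0x2.
P1: S = E(K, 0x4) = 0x8; 0x7 ⊕ 0x8 = 0xF.
P2: S = E(K, 0x8) = 0xC; 0x9 ⊕ 0xC = 0x5.
P3: S = E(K, 0xC) = 0x0; 0x3 ⊕ 0x0 = 0x3.
P4: S = E(K, 0x0) = 0x4; 0x1 ⊕ 0x4 = 0x5.
P5: S = E(K, 0x4) = 0x8; 0xB ⊕ 0x8 = 0x3.

P0 = 0x2, P1 = 0xF, P2 = 0x5, P3 = 0x3, P4 = 0x5, P5 = 0x3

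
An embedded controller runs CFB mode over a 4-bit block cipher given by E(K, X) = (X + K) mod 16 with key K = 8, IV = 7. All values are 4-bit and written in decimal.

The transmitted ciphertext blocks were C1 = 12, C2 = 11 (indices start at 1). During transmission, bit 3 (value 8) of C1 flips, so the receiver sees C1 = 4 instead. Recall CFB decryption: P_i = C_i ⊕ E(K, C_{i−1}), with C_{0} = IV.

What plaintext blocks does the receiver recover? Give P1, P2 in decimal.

P1 = 11, P2 = 7

Only C1 changed, to 4. In CFB, a change in C_i flips the same bit in P_i and garbles P_{i+1}. Decrypting the received ciphertext:
P1: E(K, 7) = 15; 4 ⊕ 15 = 11.
P2: E(K, 4) = 12; 11 ⊕ 12 = 7.
Blocks that differ from the original plaintext: P1, P2.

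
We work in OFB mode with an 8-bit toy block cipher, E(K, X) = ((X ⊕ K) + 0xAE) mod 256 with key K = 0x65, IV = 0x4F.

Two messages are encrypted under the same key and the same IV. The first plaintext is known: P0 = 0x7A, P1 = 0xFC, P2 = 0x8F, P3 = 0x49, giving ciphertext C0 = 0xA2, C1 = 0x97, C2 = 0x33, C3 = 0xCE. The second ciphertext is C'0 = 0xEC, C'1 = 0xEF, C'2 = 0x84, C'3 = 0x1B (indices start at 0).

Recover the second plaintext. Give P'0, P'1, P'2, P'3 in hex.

In OFB with a reused IV, both messages share the same keystream S_i, so C_i ⊕ C'_i = P_i ⊕ P'_i and thus P'_i = P_i ⊕ C_i ⊕ C'_i.
P'0: 0x7A ⊕ 0xA2 ⊕ 0xEC = 0x34.
P'1: 0xFC ⊕ 0x97 ⊕ 0xEF = 0x84.
P'2: 0x8F ⊕ 0x33 ⊕ 0x84 = 0x38.
P'3: 0x49 ⊕ 0xCE ⊕ 0x1B = 0x9C.

P'0 = 0x34, P'1 = 0x84, P'2 = 0x38, P'3 = 0x9C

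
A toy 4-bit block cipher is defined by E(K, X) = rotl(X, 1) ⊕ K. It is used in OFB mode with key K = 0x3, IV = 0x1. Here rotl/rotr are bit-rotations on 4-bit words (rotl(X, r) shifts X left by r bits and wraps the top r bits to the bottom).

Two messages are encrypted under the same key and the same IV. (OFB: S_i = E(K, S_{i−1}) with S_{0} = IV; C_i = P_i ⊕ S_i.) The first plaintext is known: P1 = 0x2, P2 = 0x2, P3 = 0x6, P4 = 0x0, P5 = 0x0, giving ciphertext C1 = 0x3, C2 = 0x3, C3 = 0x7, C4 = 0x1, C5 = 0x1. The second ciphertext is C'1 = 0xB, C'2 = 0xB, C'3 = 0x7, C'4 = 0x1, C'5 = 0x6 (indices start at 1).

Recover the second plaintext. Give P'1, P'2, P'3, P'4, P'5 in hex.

P'1 = 0xA, P'2 = 0xA, P'3 = 0x6, P'4 = 0x0, P'5 = 0x7

In OFB with a reused IV, both messages share the same keystream S_i, so C_i ⊕ C'_i = P_i ⊕ P'_i and thus P'_i = P_i ⊕ C_i ⊕ C'_i.
P'1: 0x2 ⊕ 0x3 ⊕ 0xB = 0xA.
P'2: 0x2 ⊕ 0x3 ⊕ 0xB = 0xA.
P'3: 0x6 ⊕ 0x7 ⊕ 0x7 = 0x6.
P'4: 0x0 ⊕ 0x1 ⊕ 0x1 = 0x0.
P'5: 0x0 ⊕ 0x1 ⊕ 0x6 = 0x7.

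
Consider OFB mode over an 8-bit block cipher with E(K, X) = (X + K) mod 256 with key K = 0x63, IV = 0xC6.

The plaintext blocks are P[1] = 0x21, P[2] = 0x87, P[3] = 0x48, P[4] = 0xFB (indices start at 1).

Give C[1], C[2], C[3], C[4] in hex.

OFB encryption: S_i = E(K, S_{i−1}) with S_{0} = IV; C_i = P_i ⊕ S_i.
C[1]: S = E(K, 0xC6) = 0x29; 0x21 ⊕ 0x29 = 0x08.
C[2]: S = E(K, 0x29) = 0x8C; 0x87 ⊕ 0x8C = 0x0B.
C[3]: S = E(K, 0x8C) = 0xEF; 0x48 ⊕ 0xEF = 0xA7.
C[4]: S = E(K, 0xEF) = 0x52; 0xFB ⊕ 0x52 = 0xA9.

C[1] = 0x08, C[2] = 0x0B, C[3] = 0xA7, C[4] = 0xA9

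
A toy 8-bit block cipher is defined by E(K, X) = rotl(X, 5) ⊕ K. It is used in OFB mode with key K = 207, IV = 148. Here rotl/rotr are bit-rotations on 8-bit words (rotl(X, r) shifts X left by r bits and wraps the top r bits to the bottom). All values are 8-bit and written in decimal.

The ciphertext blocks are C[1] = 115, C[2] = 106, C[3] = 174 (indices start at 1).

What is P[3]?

P[3] = 237

OFB decryption: S_i = E(K, S_{i−1}) with S_{0} = IV; P_i = C_i ⊕ S_i.
P[1]: S = E(K, 148) = 93; 115 ⊕ 93 = 46.
P[2]: S = E(K, 93) = 100; 106 ⊕ 100 = 14.
P[3]: S = E(K, 100) = 67; 174 ⊕ 67 = 237.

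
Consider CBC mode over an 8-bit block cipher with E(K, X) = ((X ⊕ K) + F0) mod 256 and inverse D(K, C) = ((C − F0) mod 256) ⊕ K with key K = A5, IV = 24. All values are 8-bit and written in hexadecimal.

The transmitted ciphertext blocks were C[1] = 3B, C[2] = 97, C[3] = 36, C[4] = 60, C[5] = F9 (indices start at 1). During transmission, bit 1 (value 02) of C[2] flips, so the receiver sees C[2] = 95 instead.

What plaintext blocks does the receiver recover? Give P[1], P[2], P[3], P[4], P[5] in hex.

CBC decryption: P_i = D(K, C_i) ⊕ C_{i−1}, with C_{0} = IV.
Only C[2] changed, to 95. In CBC, a change in C_i garbles P_i and flips the same bit in P_{i+1}. Decrypting the received ciphertext:
P[1]: D(K, 3B) = EE; EE ⊕ 24 = CA.
P[2]: D(K, 95) = 00; 00 ⊕ 3B = 3B.
P[3]: D(K, 36) = E3; E3 ⊕ 95 = 76.
P[4]: D(K, 60) = D5; D5 ⊕ 36 = E3.
P[5]: D(K, F9) = AC; AC ⊕ 60 = CC.
Blocks that differ from the original plaintext: P[2], P[3].

P[1] = CA, P[2] = 3B, P[3] = 76, P[4] = E3, P[5] = CC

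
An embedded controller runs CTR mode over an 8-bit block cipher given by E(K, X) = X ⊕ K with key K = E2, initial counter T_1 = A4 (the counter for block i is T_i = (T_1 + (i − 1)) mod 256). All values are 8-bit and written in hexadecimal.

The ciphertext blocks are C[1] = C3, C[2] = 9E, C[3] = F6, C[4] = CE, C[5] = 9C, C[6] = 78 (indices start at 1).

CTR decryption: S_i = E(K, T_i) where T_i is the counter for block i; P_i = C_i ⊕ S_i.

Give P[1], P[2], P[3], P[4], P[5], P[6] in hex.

P[1]: T = A4, S = E(K, T) = 46; C3 ⊕ 46 = 85.
P[2]: T = A5, S = E(K, T) = 47; 9E ⊕ 47 = D9.
P[3]: T = A6, S = E(K, T) = 44; F6 ⊕ 44 = B2.
P[4]: T = A7, S = E(K, T) = 45; CE ⊕ 45 = 8B.
P[5]: T = A8, S = E(K, T) = 4A; 9C ⊕ 4A = D6.
P[6]: T = A9, S = E(K, T) = 4B; 78 ⊕ 4B = 33.

P[1] = 85, P[2] = D9, P[3] = B2, P[4] = 8B, P[5] = D6, P[6] = 33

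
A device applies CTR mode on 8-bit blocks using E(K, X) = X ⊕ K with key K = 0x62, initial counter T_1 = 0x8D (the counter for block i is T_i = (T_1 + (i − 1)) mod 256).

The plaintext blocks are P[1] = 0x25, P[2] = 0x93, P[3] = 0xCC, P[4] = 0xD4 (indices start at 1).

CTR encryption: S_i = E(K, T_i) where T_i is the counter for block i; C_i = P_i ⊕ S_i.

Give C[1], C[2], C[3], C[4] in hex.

C[1]: T = 0x8D, S = E(K, T) = 0xEF; 0x25 ⊕ 0xEF = 0xCA.
C[2]: T = 0x8E, S = E(K, T) = 0xEC; 0x93 ⊕ 0xEC = 0x7F.
C[3]: T = 0x8F, S = E(K, T) = 0xED; 0xCC ⊕ 0xED = 0x21.
C[4]: T = 0x90, S = E(K, T) = 0xF2; 0xD4 ⊕ 0xF2 = 0x26.

C[1] = 0xCA, C[2] = 0x7F, C[3] = 0x21, C[4] = 0x26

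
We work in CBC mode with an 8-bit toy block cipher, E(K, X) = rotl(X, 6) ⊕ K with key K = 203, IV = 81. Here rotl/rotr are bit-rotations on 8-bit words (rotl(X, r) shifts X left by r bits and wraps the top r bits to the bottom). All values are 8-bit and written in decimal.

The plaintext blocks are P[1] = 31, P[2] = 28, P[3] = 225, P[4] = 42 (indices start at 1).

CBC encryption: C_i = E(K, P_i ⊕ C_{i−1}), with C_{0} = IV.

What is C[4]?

C[4] = 0

C[1]: P[1] ⊕ 81 = 78; E(K, 78) = 88.
C[2]: P[2] ⊕ 88 = 68; E(K, 68) = 218.
C[3]: P[3] ⊕ 218 = 59; E(K, 59) = 5.
C[4]: P[4] ⊕ 5 = 47; E(K, 47) = 0.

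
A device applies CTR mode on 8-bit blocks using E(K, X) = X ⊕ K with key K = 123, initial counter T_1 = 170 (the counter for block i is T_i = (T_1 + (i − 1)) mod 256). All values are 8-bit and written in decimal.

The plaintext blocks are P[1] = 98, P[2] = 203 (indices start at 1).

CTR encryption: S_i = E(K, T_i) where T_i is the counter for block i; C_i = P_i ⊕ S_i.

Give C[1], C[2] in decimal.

C[1] = 179, C[2] = 27

C[1]: T = 170, S = E(K, T) = 209; 98 ⊕ 209 = 179.
C[2]: T = 171, S = E(K, T) = 208; 203 ⊕ 208 = 27.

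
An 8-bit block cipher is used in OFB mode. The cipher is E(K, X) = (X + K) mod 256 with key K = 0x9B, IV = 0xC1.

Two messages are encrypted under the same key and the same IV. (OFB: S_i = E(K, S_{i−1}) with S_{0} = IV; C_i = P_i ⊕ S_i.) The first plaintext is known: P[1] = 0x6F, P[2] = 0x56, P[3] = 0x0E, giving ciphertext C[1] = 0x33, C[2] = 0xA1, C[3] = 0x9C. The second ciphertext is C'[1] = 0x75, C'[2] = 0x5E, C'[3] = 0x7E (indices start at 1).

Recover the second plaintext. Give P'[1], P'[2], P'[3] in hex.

In OFB with a reused IV, both messages share the same keystream S_i, so C_i ⊕ C'_i = P_i ⊕ P'_i and thus P'_i = P_i ⊕ C_i ⊕ C'_i.
P'[1]: 0x6F ⊕ 0x33 ⊕ 0x75 = 0x29.
P'[2]: 0x56 ⊕ 0xA1 ⊕ 0x5E = 0xA9.
P'[3]: 0x0E ⊕ 0x9C ⊕ 0x7E = 0xEC.

P'[1] = 0x29, P'[2] = 0xA9, P'[3] = 0xEC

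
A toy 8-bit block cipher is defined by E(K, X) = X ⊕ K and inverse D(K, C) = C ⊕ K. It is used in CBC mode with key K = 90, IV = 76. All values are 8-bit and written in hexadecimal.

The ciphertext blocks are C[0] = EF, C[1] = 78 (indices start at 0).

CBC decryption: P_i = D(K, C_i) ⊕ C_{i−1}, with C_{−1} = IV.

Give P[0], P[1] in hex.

P[0] = 09, P[1] = 07

P[0]: D(K, EF) = 7F; 7F ⊕ 76 = 09.
P[1]: D(K, 78) = E8; E8 ⊕ EF = 07.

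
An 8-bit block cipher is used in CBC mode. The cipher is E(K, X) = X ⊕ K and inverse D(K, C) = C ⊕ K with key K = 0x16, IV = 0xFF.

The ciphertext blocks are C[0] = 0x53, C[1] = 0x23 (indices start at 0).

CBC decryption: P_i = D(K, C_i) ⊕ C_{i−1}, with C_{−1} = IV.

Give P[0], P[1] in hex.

P[0]: D(K, 0x53) = 0x45; 0x45 ⊕ 0xFF = 0xBA.
P[1]: D(K, 0x23) = 0x35; 0x35 ⊕ 0x53 = 0x66.

P[0] = 0xBA, P[1] = 0x66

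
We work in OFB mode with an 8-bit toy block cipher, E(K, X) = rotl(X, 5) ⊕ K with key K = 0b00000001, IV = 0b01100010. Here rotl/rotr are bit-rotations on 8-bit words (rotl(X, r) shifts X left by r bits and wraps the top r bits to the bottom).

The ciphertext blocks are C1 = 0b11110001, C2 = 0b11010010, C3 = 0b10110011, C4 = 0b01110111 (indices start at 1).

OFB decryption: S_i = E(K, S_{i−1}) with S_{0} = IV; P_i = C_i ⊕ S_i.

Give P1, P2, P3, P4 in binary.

P1 = 0b10111100, P2 = 0b01111010, P3 = 0b10100111, P4 = 0b11110100

P1: S = E(K, 0b01100010) = 0b01001101; 0b11110001 ⊕ 0b01001101 = 0b10111100.
P2: S = E(K, 0b01001101) = 0b10101000; 0b11010010 ⊕ 0b10101000 = 0b01111010.
P3: S = E(K, 0b10101000) = 0b00010100; 0b10110011 ⊕ 0b00010100 = 0b10100111.
P4: S = E(K, 0b00010100) = 0b10000011; 0b01110111 ⊕ 0b10000011 = 0b11110100.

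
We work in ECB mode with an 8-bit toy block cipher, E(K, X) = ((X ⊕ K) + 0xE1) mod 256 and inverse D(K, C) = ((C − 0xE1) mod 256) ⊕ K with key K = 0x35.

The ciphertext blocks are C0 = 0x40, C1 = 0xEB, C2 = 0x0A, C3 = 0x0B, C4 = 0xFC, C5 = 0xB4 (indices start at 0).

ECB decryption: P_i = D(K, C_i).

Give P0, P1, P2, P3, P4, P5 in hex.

P0 = 0x6A, P1 = 0x3F, P2 = 0x1C, P3 = 0x1F, P4 = 0x2E, P5 = 0xE6

P0: D(K, 0x40) = 0x6A.
P1: D(K, 0xEB) = 0x3F.
P2: D(K, 0x0A) = 0x1C.
P3: D(K, 0x0B) = 0x1F.
P4: D(K, 0xFC) = 0x2E.
P5: D(K, 0xB4) = 0xE6.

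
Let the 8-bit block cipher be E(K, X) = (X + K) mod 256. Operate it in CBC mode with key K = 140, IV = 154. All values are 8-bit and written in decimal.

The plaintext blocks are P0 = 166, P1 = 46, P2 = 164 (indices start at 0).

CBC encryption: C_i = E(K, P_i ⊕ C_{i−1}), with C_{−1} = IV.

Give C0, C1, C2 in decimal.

C0: P0 ⊕ 154 = 60; E(K, 60) = 200.
C1: P1 ⊕ 200 = 230; E(K, 230) = 114.
C2: P2 ⊕ 114 = 214; E(K, 214) = 98.

C0 = 200, C1 = 114, C2 = 98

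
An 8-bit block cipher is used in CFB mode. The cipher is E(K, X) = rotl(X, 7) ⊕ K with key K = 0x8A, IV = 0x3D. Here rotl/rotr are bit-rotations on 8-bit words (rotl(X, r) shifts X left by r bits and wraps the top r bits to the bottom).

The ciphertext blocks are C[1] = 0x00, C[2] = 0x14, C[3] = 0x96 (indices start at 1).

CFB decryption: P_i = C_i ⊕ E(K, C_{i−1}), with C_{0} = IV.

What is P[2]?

P[2] = 0x9E

P[2]: E(K, 0x00) = 0x8A; 0x14 ⊕ 0x8A = 0x9E.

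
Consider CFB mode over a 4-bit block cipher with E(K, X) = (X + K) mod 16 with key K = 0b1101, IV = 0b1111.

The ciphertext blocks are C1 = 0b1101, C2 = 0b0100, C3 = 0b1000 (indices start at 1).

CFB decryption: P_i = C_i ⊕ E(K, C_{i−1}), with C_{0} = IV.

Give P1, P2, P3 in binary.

P1: E(K, 0b1111) = 0b1100; 0b1101 ⊕ 0b1100 = 0b0001.
P2: E(K, 0b1101) = 0b1010; 0b0100 ⊕ 0b1010 = 0b1110.
P3: E(K, 0b0100) = 0b0001; 0b1000 ⊕ 0b0001 = 0b1001.

P1 = 0b0001, P2 = 0b1110, P3 = 0b1001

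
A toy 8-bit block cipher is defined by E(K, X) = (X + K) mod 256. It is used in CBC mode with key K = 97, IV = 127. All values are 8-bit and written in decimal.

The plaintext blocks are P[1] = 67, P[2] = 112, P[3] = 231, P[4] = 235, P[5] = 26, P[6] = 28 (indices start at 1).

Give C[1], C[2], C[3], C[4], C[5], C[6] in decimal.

C[1] = 157, C[2] = 78, C[3] = 10, C[4] = 66, C[5] = 185, C[6] = 6

CBC encryption: C_i = E(K, P_i ⊕ C_{i−1}), with C_{0} = IV.
C[1]: P[1] ⊕ 127 = 60; E(K, 60) = 157.
C[2]: P[2] ⊕ 157 = 237; E(K, 237) = 78.
C[3]: P[3] ⊕ 78 = 169; E(K, 169) = 10.
C[4]: P[4] ⊕ 10 = 225; E(K, 225) = 66.
C[5]: P[5] ⊕ 66 = 88; E(K, 88) = 185.
C[6]: P[6] ⊕ 185 = 165; E(K, 165) = 6.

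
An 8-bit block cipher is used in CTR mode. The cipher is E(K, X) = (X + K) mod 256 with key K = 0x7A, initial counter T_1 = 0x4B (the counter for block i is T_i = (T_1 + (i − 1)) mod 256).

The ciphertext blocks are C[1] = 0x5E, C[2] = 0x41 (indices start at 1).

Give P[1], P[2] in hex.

P[1] = 0x9B, P[2] = 0x87

CTR decryption: S_i = E(K, T_i) where T_i is the counter for block i; P_i = C_i ⊕ S_i.
P[1]: T = 0x4B, S = E(K, T) = 0xC5; 0x5E ⊕ 0xC5 = 0x9B.
P[2]: T = 0x4C, S = E(K, T) = 0xC6; 0x41 ⊕ 0xC6 = 0x87.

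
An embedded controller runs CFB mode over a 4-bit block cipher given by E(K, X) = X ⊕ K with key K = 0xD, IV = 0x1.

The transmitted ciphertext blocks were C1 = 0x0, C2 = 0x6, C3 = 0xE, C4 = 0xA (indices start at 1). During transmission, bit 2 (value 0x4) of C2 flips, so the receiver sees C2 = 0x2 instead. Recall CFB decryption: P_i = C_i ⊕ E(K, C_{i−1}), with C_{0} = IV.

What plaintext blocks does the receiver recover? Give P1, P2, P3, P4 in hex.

Only C2 changed, to 0x2. In CFB, a change in C_i flips the same bit in P_i and garbles P_{i+1}. Decrypting the received ciphertext:
P1: E(K, 0x1) = 0xC; 0x0 ⊕ 0xC = 0xC.
P2: E(K, 0x0) = 0xD; 0x2 ⊕ 0xD = 0xF.
P3: E(K, 0x2) = 0xF; 0xE ⊕ 0xF = 0x1.
P4: E(K, 0xE) = 0x3; 0xA ⊕ 0x3 = 0x9.
Blocks that differ from the original plaintext: P2, P3.

P1 = 0xC, P2 = 0xF, P3 = 0x1, P4 = 0x9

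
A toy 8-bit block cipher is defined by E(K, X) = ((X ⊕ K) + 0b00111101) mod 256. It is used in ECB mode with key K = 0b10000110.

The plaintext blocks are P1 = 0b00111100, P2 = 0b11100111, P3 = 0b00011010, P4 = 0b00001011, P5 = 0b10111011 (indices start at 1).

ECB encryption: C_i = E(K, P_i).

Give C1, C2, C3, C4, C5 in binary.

C1: E(K, 0b00111100) = 0b11110111.
C2: E(K, 0b11100111) = 0b10011110.
C3: E(K, 0b00011010) = 0b11011001.
C4: E(K, 0b00001011) = 0b11001010.
C5: E(K, 0b10111011) = 0b01111010.

C1 = 0b11110111, C2 = 0b10011110, C3 = 0b11011001, C4 = 0b11001010, C5 = 0b01111010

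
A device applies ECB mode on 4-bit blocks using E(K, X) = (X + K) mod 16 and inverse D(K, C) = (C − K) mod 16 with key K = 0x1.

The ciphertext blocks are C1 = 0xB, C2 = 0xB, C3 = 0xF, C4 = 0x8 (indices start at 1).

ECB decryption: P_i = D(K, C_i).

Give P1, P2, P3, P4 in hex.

P1: D(K, 0xB) = 0xA.
P2: D(K, 0xB) = 0xA.
P3: D(K, 0xF) = 0xE.
P4: D(K, 0x8) = 0x7.

P1 = 0xA, P2 = 0xA, P3 = 0xE, P4 = 0x7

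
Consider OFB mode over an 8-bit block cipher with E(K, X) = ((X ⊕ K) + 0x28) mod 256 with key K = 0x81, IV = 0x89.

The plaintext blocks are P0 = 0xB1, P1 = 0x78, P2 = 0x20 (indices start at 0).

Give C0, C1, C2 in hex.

OFB encryption: S_i = E(K, S_{i−1}) with S_{−1} = IV; C_i = P_i ⊕ S_i.
C0: S = E(K, 0x89) = 0x30; 0xB1 ⊕ 0x30 = 0x81.
C1: S = E(K, 0x30) = 0xD9; 0x78 ⊕ 0xD9 = 0xA1.
C2: S = E(K, 0xD9) = 0x80; 0x20 ⊕ 0x80 = 0xA0.

C0 = 0x81, C1 = 0xA1, C2 = 0xA0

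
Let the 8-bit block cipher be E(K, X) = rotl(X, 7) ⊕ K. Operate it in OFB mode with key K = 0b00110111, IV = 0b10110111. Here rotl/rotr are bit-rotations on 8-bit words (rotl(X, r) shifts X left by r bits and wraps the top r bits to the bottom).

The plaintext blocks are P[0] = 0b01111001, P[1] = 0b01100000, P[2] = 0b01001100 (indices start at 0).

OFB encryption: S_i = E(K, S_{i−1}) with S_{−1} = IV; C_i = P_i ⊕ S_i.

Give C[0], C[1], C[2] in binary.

C[0] = 0b10010101, C[1] = 0b00100001, C[2] = 0b11011011

C[0]: S = E(K, 0b10110111) = 0b11101100; 0b01111001 ⊕ 0b11101100 = 0b10010101.
C[1]: S = E(K, 0b11101100) = 0b01000001; 0b01100000 ⊕ 0b01000001 = 0b00100001.
C[2]: S = E(K, 0b01000001) = 0b10010111; 0b01001100 ⊕ 0b10010111 = 0b11011011.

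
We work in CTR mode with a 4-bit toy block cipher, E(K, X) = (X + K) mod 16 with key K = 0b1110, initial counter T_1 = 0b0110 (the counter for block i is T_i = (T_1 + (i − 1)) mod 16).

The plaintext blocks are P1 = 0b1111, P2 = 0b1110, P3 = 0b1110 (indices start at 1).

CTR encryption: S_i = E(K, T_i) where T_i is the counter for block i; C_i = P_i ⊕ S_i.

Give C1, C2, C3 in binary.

C1: T = 0b0110, S = E(K, T) = 0b0100; 0b1111 ⊕ 0b0100 = 0b1011.
C2: T = 0b0111, S = E(K, T) = 0b0101; 0b1110 ⊕ 0b0101 = 0b1011.
C3: T = 0b1000, S = E(K, T) = 0b0110; 0b1110 ⊕ 0b0110 = 0b1000.

C1 = 0b1011, C2 = 0b1011, C3 = 0b1000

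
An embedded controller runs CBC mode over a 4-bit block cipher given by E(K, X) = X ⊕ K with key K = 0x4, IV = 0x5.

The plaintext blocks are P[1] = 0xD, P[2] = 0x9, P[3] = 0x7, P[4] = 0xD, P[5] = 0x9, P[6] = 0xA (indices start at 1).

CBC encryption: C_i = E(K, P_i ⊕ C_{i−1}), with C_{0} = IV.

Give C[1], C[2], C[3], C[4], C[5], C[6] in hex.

C[1] = 0xC, C[2] = 0x1, C[3] = 0x2, C[4] = 0xB, C[5] = 0x6, C[6] = 0x8

C[1]: P[1] ⊕ 0x5 = 0x8; E(K, 0x8) = 0xC.
C[2]: P[2] ⊕ 0xC = 0x5; E(K, 0x5) = 0x1.
C[3]: P[3] ⊕ 0x1 = 0x6; E(K, 0x6) = 0x2.
C[4]: P[4] ⊕ 0x2 = 0xF; E(K, 0xF) = 0xB.
C[5]: P[5] ⊕ 0xB = 0x2; E(K, 0x2) = 0x6.
C[6]: P[6] ⊕ 0x6 = 0xC; E(K, 0xC) = 0x8.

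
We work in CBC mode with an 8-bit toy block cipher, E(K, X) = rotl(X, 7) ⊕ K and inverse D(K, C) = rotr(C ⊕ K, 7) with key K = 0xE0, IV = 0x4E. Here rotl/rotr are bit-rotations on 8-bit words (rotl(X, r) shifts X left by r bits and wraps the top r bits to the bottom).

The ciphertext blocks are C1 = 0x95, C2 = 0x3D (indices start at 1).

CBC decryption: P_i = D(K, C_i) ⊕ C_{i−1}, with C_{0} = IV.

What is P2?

P2: D(K, 0x3D) = 0xBB; 0xBB ⊕ 0x95 = 0x2E.

P2 = 0x2E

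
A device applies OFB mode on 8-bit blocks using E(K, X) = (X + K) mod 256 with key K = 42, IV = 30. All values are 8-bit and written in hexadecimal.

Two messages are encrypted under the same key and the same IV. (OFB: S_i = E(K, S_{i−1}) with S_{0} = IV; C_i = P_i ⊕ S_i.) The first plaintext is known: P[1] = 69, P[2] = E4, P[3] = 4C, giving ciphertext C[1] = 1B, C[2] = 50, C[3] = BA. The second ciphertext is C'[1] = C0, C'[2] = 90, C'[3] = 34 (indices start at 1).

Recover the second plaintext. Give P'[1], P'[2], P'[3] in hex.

In OFB with a reused IV, both messages share the same keystream S_i, so C_i ⊕ C'_i = P_i ⊕ P'_i and thus P'_i = P_i ⊕ C_i ⊕ C'_i.
P'[1]: 69 ⊕ 1B ⊕ C0 = B2.
P'[2]: E4 ⊕ 50 ⊕ 90 = 24.
P'[3]: 4C ⊕ BA ⊕ 34 = C2.

P'[1] = B2, P'[2] = 24, P'[3] = C2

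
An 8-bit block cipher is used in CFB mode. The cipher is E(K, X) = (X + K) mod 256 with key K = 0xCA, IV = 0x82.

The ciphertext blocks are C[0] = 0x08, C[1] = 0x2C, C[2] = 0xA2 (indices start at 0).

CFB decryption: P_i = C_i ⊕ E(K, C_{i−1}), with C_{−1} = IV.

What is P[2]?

P[2]: E(K, 0x2C) = 0xF6; 0xA2 ⊕ 0xF6 = 0x54.

P[2] = 0x54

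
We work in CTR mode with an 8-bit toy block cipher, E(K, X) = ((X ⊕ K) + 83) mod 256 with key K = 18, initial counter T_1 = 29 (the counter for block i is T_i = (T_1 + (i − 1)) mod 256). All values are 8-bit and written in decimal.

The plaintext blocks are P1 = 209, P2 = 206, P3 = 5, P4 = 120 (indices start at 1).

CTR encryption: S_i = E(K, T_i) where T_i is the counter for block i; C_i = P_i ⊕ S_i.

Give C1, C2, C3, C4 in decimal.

C1 = 179, C2 = 145, C3 = 101, C4 = 253

C1: T = 29, S = E(K, T) = 98; 209 ⊕ 98 = 179.
C2: T = 30, S = E(K, T) = 95; 206 ⊕ 95 = 145.
C3: T = 31, S = E(K, T) = 96; 5 ⊕ 96 = 101.
C4: T = 32, S = E(K, T) = 133; 120 ⊕ 133 = 253.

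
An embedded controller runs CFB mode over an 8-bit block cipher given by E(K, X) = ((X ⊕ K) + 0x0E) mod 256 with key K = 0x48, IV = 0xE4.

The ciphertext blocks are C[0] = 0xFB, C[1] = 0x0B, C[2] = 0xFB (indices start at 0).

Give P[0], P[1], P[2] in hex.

P[0] = 0x41, P[1] = 0xCA, P[2] = 0xAA

CFB decryption: P_i = C_i ⊕ E(K, C_{i−1}), with C_{−1} = IV.
P[0]: E(K, 0xE4) = 0xBA; 0xFB ⊕ 0xBA = 0x41.
P[1]: E(K, 0xFB) = 0xC1; 0x0B ⊕ 0xC1 = 0xCA.
P[2]: E(K, 0x0B) = 0x51; 0xFB ⊕ 0x51 = 0xAA.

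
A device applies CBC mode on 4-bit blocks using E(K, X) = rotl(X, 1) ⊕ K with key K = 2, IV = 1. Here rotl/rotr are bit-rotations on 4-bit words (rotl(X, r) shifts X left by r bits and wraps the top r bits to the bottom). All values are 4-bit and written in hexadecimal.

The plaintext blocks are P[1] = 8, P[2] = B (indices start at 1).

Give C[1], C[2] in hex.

C[1] = 1, C[2] = 7

CBC encryption: C_i = E(K, P_i ⊕ C_{i−1}), with C_{0} = IV.
C[1]: P[1] ⊕ 1 = 9; E(K, 9) = 1.
C[2]: P[2] ⊕ 1 = A; E(K, A) = 7.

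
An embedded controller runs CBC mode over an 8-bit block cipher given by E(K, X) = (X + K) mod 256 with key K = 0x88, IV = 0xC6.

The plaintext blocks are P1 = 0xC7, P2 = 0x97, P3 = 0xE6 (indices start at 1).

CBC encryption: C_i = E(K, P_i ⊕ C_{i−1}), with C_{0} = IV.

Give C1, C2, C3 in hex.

C1 = 0x89, C2 = 0xA6, C3 = 0xC8

C1: P1 ⊕ 0xC6 = 0x01; E(K, 0x01) = 0x89.
C2: P2 ⊕ 0x89 = 0x1E; E(K, 0x1E) = 0xA6.
C3: P3 ⊕ 0xA6 = 0x40; E(K, 0x40) = 0xC8.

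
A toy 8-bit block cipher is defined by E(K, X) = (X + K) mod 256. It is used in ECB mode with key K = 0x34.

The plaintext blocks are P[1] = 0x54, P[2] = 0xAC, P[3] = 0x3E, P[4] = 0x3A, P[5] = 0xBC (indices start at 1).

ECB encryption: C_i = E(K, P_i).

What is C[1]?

C[1]: E(K, 0x54) = 0x88.

C[1] = 0x88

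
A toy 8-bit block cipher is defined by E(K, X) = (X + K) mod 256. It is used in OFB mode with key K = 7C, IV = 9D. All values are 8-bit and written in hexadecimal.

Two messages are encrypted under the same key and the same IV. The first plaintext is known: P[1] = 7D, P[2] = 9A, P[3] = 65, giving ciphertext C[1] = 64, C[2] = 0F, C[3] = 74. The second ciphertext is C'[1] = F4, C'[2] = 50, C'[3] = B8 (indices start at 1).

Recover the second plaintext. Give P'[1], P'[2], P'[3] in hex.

In OFB with a reused IV, both messages share the same keystream S_i, so C_i ⊕ C'_i = P_i ⊕ P'_i and thus P'_i = P_i ⊕ C_i ⊕ C'_i.
P'[1]: 7D ⊕ 64 ⊕ F4 = ED.
P'[2]: 9A ⊕ 0F ⊕ 50 = C5.
P'[3]: 65 ⊕ 74 ⊕ B8 = A9.

P'[1] = ED, P'[2] = C5, P'[3] = A9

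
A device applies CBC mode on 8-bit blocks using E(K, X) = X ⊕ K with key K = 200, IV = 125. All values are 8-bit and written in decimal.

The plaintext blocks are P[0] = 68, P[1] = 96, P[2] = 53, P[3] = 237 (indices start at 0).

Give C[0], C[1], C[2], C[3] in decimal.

CBC encryption: C_i = E(K, P_i ⊕ C_{i−1}), with C_{−1} = IV.
C[0]: P[0] ⊕ 125 = 57; E(K, 57) = 241.
C[1]: P[1] ⊕ 241 = 145; E(K, 145) = 89.
C[2]: P[2] ⊕ 89 = 108; E(K, 108) = 164.
C[3]: P[3] ⊕ 164 = 73; E(K, 73) = 129.

C[0] = 241, C[1] = 89, C[2] = 164, C[3] = 129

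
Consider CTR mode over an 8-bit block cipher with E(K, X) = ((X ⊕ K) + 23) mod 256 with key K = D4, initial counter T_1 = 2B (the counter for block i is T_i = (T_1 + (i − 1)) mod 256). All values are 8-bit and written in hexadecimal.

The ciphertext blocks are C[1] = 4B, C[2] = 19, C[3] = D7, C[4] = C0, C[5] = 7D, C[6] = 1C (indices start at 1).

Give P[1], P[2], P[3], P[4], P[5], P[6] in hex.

CTR decryption: S_i = E(K, T_i) where T_i is the counter for block i; P_i = C_i ⊕ S_i.
P[1]: T = 2B, S = E(K, T) = 22; 4B ⊕ 22 = 69.
P[2]: T = 2C, S = E(K, T) = 1B; 19 ⊕ 1B = 02.
P[3]: T = 2D, S = E(K, T) = 1C; D7 ⊕ 1C = CB.
P[4]: T = 2E, S = E(K, T) = 1D; C0 ⊕ 1D = DD.
P[5]: T = 2F, S = E(K, T) = 1E; 7D ⊕ 1E = 63.
P[6]: T = 30, S = E(K, T) = 07; 1C ⊕ 07 = 1B.

P[1] = 69, P[2] = 02, P[3] = CB, P[4] = DD, P[5] = 63, P[6] = 1B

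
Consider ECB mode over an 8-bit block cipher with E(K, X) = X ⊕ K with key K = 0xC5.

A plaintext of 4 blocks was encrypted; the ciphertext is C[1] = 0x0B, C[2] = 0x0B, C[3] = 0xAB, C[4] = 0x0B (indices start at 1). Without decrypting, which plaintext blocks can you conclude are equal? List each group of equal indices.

ECB encrypts each block independently with the same key, so equal ciphertext blocks imply equal plaintext blocks.
C[1] = C[2] = C[4] = 0x0B, so P[1] = P[2] = P[4].

P[1] = P[2] = P[4]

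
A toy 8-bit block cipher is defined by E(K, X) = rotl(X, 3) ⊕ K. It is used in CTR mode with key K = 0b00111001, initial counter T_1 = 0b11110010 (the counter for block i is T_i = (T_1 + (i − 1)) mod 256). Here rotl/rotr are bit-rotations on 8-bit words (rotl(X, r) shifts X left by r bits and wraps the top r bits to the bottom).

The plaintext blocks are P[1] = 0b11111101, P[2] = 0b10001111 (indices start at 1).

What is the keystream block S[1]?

CTR encryption: S_i = E(K, T_i) where T_i is the counter for block i; C_i = P_i ⊕ S_i.
C[1]: T = 0b11110010, S = E(K, T) = 0b10101110; 0b11111101 ⊕ 0b10101110 = 0b01010011.
So S[1] = 0b10101110.

0b10101110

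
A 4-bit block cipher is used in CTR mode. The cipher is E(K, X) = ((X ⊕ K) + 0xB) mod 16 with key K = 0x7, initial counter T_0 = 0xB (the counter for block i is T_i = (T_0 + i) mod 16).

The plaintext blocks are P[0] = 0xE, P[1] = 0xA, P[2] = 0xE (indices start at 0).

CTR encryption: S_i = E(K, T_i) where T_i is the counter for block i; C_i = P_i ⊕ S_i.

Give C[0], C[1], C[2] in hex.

C[0] = 0x9, C[1] = 0xC, C[2] = 0xB

C[0]: T = 0xB, S = E(K, T) = 0x7; 0xE ⊕ 0x7 = 0x9.
C[1]: T = 0xC, S = E(K, T) = 0x6; 0xA ⊕ 0x6 = 0xC.
C[2]: T = 0xD, S = E(K, T) = 0x5; 0xE ⊕ 0x5 = 0xB.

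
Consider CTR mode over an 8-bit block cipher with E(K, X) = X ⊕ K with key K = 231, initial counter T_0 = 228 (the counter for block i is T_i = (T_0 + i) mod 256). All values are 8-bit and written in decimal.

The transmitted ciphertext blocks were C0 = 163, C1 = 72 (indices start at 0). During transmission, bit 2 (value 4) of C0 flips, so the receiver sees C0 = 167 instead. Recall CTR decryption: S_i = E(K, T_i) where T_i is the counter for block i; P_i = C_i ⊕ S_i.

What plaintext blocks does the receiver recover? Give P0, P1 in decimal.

Only C0 changed, to 167. In CTR, a change in C_i flips the same bit in P_i only; the keystream is unaffected. Decrypting the received ciphertext:
P0: T = 228, S = E(K, T) = 3; 167 ⊕ 3 = 164.
P1: T = 229, S = E(K, T) = 2; 72 ⊕ 2 = 74.
Blocks that differ from the original plaintext: P0.

P0 = 164, P1 = 74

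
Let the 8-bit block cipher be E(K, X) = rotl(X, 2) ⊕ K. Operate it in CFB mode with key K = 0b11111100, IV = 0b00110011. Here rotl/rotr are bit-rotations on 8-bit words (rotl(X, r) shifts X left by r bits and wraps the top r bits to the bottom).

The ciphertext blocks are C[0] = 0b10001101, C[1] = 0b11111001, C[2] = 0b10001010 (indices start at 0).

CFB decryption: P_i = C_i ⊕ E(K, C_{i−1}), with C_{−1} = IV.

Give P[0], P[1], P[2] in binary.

P[0] = 0b10111101, P[1] = 0b00110011, P[2] = 0b10010001

P[0]: E(K, 0b00110011) = 0b00110000; 0b10001101 ⊕ 0b00110000 = 0b10111101.
P[1]: E(K, 0b10001101) = 0b11001010; 0b11111001 ⊕ 0b11001010 = 0b00110011.
P[2]: E(K, 0b11111001) = 0b00011011; 0b10001010 ⊕ 0b00011011 = 0b10010001.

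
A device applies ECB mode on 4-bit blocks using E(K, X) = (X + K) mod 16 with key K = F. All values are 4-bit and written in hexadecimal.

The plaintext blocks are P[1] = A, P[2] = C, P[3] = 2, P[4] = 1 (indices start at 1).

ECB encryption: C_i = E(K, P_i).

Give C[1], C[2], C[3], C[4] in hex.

C[1] = 9, C[2] = B, C[3] = 1, C[4] = 0

C[1]: E(K, A) = 9.
C[2]: E(K, C) = B.
C[3]: E(K, 2) = 1.
C[4]: E(K, 1) = 0.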